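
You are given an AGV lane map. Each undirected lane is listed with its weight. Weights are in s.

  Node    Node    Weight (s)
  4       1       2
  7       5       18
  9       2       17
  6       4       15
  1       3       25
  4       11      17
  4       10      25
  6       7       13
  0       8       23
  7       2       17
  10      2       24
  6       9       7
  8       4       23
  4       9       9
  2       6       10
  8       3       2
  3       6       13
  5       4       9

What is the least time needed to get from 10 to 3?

47 s

Running Dijkstra from 10:
10: 0
2: 24  (via 10)
4: 25  (via 10)
1: 27  (via 4)
5: 34  (via 4)
6: 34  (via 2)
9: 34  (via 4)
7: 41  (via 2)
11: 42  (via 4)
3: 47  (via 6)
Shortest route: 10 → 2 → 6 → 3 = 47 s.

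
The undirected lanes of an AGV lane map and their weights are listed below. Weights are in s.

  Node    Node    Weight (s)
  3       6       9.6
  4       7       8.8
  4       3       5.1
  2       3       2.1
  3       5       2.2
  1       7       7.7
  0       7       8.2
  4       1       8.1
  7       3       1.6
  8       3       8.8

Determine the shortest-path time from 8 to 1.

18.1 s

Candidate routes:
8–3–4–1: 8.8+5.1+8.1 = 22
8–3–4–7–1: 8.8+5.1+8.8+7.7 = 30.4
8–3–7–4–1: 8.8+1.6+8.8+8.1 = 27.3
8–3–7–1: 8.8+1.6+7.7 = 18.1
The minimum is 18.1 s via 8–3–7–1.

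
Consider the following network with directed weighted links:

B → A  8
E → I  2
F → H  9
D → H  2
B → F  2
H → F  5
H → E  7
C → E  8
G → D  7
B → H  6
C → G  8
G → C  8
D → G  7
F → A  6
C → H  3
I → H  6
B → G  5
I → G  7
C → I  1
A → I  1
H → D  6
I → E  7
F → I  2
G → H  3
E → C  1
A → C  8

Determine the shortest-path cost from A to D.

13

Running Dijkstra from A:
A: 0
I: 1  (via A)
H: 7  (via I)
C: 8  (via A)
E: 8  (via I)
G: 8  (via I)
F: 12  (via H)
D: 13  (via H)
Shortest route: A–I–H–D = 13.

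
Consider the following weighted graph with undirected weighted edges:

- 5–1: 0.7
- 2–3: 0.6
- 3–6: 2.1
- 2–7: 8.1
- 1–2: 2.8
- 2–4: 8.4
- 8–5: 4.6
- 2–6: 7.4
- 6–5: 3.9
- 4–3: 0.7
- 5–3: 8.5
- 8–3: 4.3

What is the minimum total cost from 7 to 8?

Running Dijkstra from 7:
7: 0
2: 8.1  (via 7)
3: 8.7  (via 2)
4: 9.4  (via 3)
6: 10.8  (via 3)
1: 10.9  (via 2)
5: 11.6  (via 1)
8: 13  (via 3)
Shortest route: 7 → 2 → 3 → 8 = 13.

13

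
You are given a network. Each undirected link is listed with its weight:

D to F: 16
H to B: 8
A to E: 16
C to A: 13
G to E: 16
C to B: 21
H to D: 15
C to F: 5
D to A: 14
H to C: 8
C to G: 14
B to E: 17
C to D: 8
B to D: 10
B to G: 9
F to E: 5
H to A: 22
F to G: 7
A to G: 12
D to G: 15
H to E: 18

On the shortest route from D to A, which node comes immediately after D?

A

Compare a few routes:
D → C → A: 8+13 = 21
D → G → A: 15+12 = 27
D → A: 14 = 14
The minimum is 14 via D → A.
So from D the first move is to A.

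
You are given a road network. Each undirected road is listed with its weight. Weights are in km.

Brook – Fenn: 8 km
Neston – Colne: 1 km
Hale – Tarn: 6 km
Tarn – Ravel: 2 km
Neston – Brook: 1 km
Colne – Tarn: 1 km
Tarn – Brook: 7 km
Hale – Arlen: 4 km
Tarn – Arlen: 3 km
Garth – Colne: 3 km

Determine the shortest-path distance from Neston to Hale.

Candidate routes:
Neston - Colne - Tarn - Arlen - Hale: 1+1+3+4 = 9
Neston - Colne - Tarn - Hale: 1+1+6 = 8
Neston - Brook - Tarn - Arlen - Hale: 1+7+3+4 = 15
Neston - Brook - Tarn - Hale: 1+7+6 = 14
The minimum is 8 km via Neston - Colne - Tarn - Hale.

8 km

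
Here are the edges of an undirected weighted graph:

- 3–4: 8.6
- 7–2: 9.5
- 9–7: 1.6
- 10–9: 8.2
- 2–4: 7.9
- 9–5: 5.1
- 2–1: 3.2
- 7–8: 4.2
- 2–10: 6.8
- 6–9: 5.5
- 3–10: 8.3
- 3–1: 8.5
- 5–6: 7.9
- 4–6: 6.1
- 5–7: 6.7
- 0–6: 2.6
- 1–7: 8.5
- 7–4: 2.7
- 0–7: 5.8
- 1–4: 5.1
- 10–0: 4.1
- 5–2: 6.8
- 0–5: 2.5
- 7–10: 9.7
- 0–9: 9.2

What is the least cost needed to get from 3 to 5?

14.9

Shortest distances from 3:
3: 0
10: 8.3  (via 3)
1: 8.5  (via 3)
4: 8.6  (via 3)
7: 11.3  (via 4)
2: 11.7  (via 1)
0: 12.4  (via 10)
9: 12.9  (via 7)
6: 14.7  (via 4)
5: 14.9  (via 0)
Shortest route: 3 → 10 → 0 → 5 = 14.9.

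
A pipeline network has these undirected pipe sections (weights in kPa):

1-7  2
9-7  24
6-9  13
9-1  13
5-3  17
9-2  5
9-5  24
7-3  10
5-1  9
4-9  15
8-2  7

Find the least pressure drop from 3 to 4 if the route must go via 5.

Shortest 3→5: 3 → 5 = 17
Shortest 5→4: 5 → 1 → 9 → 4 = 37
Total via 5: 17 + 37 = 54 kPa.

54 kPa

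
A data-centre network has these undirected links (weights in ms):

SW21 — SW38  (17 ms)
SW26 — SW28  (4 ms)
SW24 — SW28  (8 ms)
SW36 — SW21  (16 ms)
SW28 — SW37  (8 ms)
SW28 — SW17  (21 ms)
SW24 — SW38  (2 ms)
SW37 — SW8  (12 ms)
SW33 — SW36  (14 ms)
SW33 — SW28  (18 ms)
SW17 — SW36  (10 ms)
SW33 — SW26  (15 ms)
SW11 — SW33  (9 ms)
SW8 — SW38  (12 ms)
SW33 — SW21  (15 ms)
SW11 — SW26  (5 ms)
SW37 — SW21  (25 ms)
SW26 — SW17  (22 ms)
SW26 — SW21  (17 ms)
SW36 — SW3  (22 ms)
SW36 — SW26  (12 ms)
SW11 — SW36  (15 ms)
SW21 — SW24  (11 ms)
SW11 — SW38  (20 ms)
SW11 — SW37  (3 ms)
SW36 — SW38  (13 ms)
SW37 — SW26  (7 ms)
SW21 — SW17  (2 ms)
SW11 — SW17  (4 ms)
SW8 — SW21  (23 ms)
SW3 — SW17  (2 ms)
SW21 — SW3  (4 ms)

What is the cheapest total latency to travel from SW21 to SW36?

12 ms

Candidate routes:
SW21 - SW3 - SW17 - SW36: 4+2+10 = 16
SW21 - SW17 - SW11 - SW36: 2+4+15 = 21
SW21 - SW17 - SW36: 2+10 = 12
SW21 - SW36: 16 = 16
Cheapest is SW21 - SW17 - SW36 at 12 ms.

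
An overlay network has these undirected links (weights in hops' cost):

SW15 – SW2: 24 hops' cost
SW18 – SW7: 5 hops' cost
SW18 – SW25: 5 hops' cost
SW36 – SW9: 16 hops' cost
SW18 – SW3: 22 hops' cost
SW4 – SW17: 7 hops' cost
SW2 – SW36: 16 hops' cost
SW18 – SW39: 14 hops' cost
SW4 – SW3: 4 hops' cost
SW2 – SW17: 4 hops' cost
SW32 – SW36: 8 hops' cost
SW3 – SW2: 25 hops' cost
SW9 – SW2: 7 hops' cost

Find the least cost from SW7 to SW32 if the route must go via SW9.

Best SW7 to SW9: SW7–SW18–SW3–SW4–SW17–SW2–SW9 costing 49
Best SW9 to SW32: SW9–SW36–SW32 costing 24
Total via SW9: 49 + 24 = 73 hops' cost.

73 hops' cost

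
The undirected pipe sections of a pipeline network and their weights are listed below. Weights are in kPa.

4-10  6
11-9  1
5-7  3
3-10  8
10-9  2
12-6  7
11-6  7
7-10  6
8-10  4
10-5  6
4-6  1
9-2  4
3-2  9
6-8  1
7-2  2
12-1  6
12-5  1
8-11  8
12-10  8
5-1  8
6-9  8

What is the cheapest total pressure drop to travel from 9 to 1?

15 kPa

Enumerating some paths:
9–10–5–1: 2+6+8 = 16
9–2–7–5–12–1: 4+2+3+1+6 = 16
9–10–5–12–1: 2+6+1+6 = 15
The minimum is 15 kPa via 9–10–5–12–1.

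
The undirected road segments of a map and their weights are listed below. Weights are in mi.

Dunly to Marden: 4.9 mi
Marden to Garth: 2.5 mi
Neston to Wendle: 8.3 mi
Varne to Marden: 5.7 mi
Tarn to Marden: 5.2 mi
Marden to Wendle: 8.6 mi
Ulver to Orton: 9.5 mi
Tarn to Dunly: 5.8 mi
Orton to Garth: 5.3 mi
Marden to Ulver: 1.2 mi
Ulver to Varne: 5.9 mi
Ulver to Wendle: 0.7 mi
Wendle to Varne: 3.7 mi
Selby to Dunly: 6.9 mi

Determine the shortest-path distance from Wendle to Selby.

13.7 mi

Shortest distances from Wendle:
Wendle: 0
Ulver: 0.7  (via Wendle)
Marden: 1.9  (via Ulver)
Varne: 3.7  (via Wendle)
Garth: 4.4  (via Marden)
Dunly: 6.8  (via Marden)
Tarn: 7.1  (via Marden)
Neston: 8.3  (via Wendle)
Orton: 9.7  (via Garth)
Selby: 13.7  (via Dunly)
Shortest route: Wendle → Ulver → Marden → Dunly → Selby = 13.7 mi.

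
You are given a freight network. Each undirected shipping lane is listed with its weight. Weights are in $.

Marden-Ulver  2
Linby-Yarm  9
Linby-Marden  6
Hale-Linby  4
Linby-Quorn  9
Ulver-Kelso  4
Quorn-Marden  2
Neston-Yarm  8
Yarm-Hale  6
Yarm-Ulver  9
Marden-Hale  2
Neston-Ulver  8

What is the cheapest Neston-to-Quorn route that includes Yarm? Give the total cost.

Best Neston to Yarm: Neston–Yarm costing 8
Best Yarm to Quorn: Yarm–Hale–Marden–Quorn costing 10
Total via Yarm: 8 + 10 = $18.

$18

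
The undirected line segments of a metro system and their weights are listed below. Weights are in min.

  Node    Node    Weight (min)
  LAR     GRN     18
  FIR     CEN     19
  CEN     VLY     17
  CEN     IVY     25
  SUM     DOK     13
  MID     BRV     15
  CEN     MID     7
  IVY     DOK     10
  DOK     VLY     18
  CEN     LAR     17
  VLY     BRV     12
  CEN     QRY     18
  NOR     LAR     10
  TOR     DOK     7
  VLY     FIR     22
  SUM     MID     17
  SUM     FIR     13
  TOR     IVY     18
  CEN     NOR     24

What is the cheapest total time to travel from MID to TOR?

37 min

Shortest distances from MID:
MID: 0
CEN: 7  (via MID)
BRV: 15  (via MID)
SUM: 17  (via MID)
VLY: 24  (via CEN)
LAR: 24  (via CEN)
QRY: 25  (via CEN)
FIR: 26  (via CEN)
DOK: 30  (via SUM)
NOR: 31  (via CEN)
IVY: 32  (via CEN)
TOR: 37  (via DOK)
Shortest route: MID → SUM → DOK → TOR = 37 min.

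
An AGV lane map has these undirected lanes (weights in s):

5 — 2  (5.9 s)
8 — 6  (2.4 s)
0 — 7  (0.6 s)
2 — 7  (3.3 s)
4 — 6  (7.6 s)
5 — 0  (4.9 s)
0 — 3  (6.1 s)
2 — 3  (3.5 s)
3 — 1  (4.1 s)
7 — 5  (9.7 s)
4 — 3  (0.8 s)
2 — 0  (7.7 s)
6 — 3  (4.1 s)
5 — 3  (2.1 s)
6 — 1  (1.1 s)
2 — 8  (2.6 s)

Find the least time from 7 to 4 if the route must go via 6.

13.2 s

Shortest 7→6: 7–2–8–6 = 8.3
Shortest 6→4: 6–3–4 = 4.9
Total via 6: 8.3 + 4.9 = 13.2 s.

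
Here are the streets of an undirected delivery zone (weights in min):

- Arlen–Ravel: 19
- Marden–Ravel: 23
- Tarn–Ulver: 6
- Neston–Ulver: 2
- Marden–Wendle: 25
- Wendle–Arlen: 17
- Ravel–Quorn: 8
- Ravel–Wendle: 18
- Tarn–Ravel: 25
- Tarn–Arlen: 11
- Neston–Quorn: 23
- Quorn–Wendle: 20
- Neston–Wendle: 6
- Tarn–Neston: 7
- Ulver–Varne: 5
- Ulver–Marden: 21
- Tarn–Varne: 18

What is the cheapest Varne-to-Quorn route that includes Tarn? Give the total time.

41 min

Shortest Varne→Tarn: Varne → Ulver → Tarn = 11
Shortest Tarn→Quorn: Tarn → Neston → Quorn = 30
Total via Tarn: 11 + 30 = 41 min.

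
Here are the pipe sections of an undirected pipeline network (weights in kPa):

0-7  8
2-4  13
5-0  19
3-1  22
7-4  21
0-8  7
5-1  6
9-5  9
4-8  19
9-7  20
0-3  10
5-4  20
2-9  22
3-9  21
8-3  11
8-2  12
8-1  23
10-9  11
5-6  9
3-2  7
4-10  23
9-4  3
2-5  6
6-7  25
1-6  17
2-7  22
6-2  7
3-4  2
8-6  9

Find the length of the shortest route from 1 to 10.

Running Dijkstra from 1:
1: 0
5: 6  (via 1)
2: 12  (via 5)
6: 15  (via 5)
9: 15  (via 5)
4: 18  (via 9)
3: 19  (via 2)
8: 23  (via 1)
0: 25  (via 5)
10: 26  (via 9)
Shortest route: 1–5–9–10 = 26 kPa.

26 kPa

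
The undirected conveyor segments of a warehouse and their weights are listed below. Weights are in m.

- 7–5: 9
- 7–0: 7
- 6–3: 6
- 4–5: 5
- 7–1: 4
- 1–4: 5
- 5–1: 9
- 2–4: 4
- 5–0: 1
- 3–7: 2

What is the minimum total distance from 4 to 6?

Candidate routes:
4–5–7–3–6: 5+9+2+6 = 22
4–5–0–7–3–6: 5+1+7+2+6 = 21
4–1–7–3–6: 5+4+2+6 = 17
4–5–1–7–3–6: 5+9+4+2+6 = 26
Cheapest is 4–1–7–3–6 at 17 m.

17 m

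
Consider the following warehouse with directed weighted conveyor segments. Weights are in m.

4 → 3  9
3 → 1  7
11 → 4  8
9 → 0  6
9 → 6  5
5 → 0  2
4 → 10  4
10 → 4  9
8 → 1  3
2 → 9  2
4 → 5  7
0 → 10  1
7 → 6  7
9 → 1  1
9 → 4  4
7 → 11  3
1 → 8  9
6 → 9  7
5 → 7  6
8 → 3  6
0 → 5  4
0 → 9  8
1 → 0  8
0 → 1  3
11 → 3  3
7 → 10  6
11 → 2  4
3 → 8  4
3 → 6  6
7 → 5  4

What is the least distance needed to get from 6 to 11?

Settle nodes by increasing distance from 6:
6: 0
9: 7  (via 6)
1: 8  (via 9)
4: 11  (via 9)
0: 13  (via 9)
10: 14  (via 0)
5: 17  (via 0)
8: 17  (via 1)
3: 20  (via 4)
7: 23  (via 5)
11: 26  (via 7)
Shortest route: 6 → 9 → 0 → 5 → 7 → 11 = 26 m.

26 m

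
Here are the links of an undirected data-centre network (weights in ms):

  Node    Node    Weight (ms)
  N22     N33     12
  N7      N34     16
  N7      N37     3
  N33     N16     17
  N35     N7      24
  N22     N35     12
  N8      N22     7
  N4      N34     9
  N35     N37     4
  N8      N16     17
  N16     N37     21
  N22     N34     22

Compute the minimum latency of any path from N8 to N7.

Shortest distances from N8:
N8: 0
N22: 7  (via N8)
N16: 17  (via N8)
N33: 19  (via N22)
N35: 19  (via N22)
N37: 23  (via N35)
N7: 26  (via N37)
Shortest route: N8 → N22 → N35 → N37 → N7 = 26 ms.

26 ms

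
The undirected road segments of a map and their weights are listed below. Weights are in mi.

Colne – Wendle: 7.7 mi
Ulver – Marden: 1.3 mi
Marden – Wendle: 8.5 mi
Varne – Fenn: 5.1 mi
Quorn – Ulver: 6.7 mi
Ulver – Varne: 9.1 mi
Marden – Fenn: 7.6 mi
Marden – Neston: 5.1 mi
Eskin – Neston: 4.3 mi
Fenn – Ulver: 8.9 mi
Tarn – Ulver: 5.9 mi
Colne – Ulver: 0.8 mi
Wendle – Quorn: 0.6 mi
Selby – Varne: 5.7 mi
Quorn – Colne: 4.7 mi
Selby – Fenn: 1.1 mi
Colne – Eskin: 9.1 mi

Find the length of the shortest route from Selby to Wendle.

16.1 mi

Compare a few routes:
Selby - Fenn - Marden - Wendle: 1.1+7.6+8.5 = 17.2
Selby - Fenn - Marden - Ulver - Quorn - Wendle: 1.1+7.6+1.3+6.7+0.6 = 17.3
Selby - Fenn - Ulver - Colne - Quorn - Wendle: 1.1+8.9+0.8+4.7+0.6 = 16.1
Cheapest is Selby - Fenn - Ulver - Colne - Quorn - Wendle at 16.1 mi.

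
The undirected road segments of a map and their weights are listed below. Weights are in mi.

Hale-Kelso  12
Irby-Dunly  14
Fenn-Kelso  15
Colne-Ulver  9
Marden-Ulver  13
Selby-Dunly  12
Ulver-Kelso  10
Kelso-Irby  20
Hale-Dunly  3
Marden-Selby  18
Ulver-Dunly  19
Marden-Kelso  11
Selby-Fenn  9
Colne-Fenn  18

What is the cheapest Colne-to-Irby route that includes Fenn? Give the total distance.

Best Colne to Fenn: Colne–Fenn costing 18
Best Fenn to Irby: Fenn–Kelso–Irby costing 35
Total via Fenn: 18 + 35 = 53 mi.

53 mi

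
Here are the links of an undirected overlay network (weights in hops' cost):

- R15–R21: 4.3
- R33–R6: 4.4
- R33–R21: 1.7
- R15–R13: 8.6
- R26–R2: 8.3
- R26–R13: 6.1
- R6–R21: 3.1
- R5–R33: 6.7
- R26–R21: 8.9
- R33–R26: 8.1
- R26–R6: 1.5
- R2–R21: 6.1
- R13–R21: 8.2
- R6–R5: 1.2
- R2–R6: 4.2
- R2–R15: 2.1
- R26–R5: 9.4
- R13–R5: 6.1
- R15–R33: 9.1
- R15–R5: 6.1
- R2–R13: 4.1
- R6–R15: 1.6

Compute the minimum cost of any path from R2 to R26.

Settle nodes by increasing distance from R2:
R2: 0
R15: 2.1  (via R2)
R6: 3.7  (via R15)
R13: 4.1  (via R2)
R5: 4.9  (via R6)
R26: 5.2  (via R6)
Shortest route: R2 → R15 → R6 → R26 = 5.2 hops' cost.

5.2 hops' cost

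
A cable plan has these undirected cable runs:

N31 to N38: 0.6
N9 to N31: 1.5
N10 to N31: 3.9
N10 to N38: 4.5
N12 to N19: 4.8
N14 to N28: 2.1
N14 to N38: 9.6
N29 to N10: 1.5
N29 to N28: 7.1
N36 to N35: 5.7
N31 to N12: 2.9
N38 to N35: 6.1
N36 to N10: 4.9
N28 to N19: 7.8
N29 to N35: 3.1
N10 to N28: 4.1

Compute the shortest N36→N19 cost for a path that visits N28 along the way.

Shortest N36→N28: N36 → N10 → N28 = 9
Best N28 to N19: N28 → N19 costing 7.8
Total via N28: 9 + 7.8 = 16.8.

16.8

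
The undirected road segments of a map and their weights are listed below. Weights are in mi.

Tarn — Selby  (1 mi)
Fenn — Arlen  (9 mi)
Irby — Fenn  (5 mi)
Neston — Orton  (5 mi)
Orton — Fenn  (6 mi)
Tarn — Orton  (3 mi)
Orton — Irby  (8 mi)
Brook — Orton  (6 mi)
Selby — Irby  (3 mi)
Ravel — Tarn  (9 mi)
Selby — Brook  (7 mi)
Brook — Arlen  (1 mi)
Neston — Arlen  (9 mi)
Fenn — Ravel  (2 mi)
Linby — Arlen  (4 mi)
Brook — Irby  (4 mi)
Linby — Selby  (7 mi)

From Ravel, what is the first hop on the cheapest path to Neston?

Candidate routes:
Ravel–Fenn–Orton–Neston: 2+6+5 = 13
Ravel–Fenn–Irby–Selby–Tarn–Orton–Neston: 2+5+3+1+3+5 = 19
Ravel–Fenn–Arlen–Neston: 2+9+9 = 20
Ravel–Tarn–Orton–Neston: 9+3+5 = 17
The minimum is 13 mi via Ravel–Fenn–Orton–Neston.
So from Ravel the first move is to Fenn.

Fenn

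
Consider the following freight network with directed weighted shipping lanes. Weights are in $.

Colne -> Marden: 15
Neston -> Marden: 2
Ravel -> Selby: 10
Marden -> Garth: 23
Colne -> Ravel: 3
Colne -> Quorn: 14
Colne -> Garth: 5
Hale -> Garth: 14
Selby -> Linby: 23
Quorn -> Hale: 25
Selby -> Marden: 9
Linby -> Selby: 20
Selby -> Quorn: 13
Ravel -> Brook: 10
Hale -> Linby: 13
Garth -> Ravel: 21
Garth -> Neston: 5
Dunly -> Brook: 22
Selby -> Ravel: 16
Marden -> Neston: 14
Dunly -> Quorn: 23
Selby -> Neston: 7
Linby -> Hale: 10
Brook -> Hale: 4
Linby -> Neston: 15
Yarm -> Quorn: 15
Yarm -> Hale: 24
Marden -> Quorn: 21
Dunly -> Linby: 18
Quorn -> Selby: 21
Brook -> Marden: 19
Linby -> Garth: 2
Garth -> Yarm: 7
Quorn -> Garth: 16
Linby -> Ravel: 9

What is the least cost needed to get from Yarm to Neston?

$36

Enumerating some paths:
Yarm - Quorn - Garth - Neston: 15+16+5 = 36
Yarm - Hale - Garth - Neston: 24+14+5 = 43
Cheapest is Yarm - Quorn - Garth - Neston at $36.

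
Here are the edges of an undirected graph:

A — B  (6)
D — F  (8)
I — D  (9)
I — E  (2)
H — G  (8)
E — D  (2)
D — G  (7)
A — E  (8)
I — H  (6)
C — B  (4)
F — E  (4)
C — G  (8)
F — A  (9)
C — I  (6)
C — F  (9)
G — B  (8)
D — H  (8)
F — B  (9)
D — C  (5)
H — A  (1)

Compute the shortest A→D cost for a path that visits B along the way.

15

Shortest A→B: A–B = 6
Best B to D: B–C–D costing 9
Total via B: 6 + 9 = 15.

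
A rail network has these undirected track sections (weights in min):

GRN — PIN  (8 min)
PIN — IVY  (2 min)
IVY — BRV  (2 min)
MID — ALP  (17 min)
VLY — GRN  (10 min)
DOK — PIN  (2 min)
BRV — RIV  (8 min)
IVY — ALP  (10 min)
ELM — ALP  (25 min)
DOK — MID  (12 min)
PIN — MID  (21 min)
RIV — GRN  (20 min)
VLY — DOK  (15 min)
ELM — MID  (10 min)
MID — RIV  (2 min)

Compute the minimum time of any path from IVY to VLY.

Enumerating some paths:
IVY → PIN → GRN → VLY: 2+8+10 = 20
IVY → PIN → DOK → VLY: 2+2+15 = 19
IVY → BRV → RIV → MID → DOK → VLY: 2+8+2+12+15 = 39
Cheapest is IVY → PIN → DOK → VLY at 19 min.

19 min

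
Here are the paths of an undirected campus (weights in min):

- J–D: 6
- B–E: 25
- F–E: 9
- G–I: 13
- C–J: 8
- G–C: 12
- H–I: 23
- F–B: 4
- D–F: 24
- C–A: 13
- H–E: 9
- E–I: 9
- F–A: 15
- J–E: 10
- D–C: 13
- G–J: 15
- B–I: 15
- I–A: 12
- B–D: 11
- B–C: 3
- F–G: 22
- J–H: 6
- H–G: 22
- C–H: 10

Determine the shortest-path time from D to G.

21 min

Candidate routes:
D - C - G: 13+12 = 25
D - J - C - G: 6+8+12 = 26
D - J - G: 6+15 = 21
D - B - C - G: 11+3+12 = 26
Cheapest is D - J - G at 21 min.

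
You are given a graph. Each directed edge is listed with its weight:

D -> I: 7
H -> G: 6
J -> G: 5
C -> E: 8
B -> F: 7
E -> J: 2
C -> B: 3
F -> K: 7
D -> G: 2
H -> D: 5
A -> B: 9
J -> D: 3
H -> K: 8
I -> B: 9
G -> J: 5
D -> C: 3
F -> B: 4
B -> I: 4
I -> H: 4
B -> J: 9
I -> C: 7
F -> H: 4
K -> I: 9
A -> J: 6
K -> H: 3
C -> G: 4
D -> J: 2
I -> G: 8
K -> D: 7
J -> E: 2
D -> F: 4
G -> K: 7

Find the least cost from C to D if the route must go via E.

Shortest C→E: C–E = 8
Best E to D: E–J–D costing 5
Total via E: 8 + 5 = 13.

13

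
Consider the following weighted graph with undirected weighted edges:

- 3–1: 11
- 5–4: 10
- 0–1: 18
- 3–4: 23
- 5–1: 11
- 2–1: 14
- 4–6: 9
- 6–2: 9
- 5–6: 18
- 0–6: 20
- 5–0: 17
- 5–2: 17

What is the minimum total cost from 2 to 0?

Enumerating some paths:
2 → 1 → 0: 14+18 = 32
2 → 1 → 5 → 0: 14+11+17 = 42
2 → 5 → 0: 17+17 = 34
2 → 6 → 0: 9+20 = 29
Cheapest is 2 → 6 → 0 at 29.

29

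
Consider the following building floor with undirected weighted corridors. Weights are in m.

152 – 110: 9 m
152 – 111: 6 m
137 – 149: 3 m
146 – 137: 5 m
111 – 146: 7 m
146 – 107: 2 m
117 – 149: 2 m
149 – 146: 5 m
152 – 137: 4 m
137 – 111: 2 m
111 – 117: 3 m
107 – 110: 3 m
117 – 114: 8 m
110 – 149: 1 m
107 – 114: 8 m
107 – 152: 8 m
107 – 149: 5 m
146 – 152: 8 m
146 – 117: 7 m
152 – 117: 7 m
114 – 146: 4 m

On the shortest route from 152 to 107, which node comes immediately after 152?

107

Candidate routes:
152 → 137 → 149 → 110 → 107: 4+3+1+3 = 11
152 → 107: 8 = 8
152 → 146 → 107: 8+2 = 10
152 → 137 → 146 → 107: 4+5+2 = 11
Cheapest is 152 → 107 at 8 m.
So from 152 the first move is to 107.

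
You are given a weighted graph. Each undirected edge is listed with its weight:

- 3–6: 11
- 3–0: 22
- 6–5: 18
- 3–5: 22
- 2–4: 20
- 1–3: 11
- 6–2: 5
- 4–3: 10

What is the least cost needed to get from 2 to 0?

38

Candidate routes:
2 → 6 → 3 → 0: 5+11+22 = 38
2 → 4 → 3 → 0: 20+10+22 = 52
Cheapest is 2 → 6 → 3 → 0 at 38.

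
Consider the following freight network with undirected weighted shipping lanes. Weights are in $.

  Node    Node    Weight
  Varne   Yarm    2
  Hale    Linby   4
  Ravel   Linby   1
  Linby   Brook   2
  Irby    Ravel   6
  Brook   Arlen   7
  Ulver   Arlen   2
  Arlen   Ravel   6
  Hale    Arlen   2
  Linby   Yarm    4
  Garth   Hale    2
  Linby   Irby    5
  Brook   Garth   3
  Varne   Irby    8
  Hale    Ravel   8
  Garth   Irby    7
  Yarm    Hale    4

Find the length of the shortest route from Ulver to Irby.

$13

Candidate routes:
Ulver → Arlen → Ravel → Linby → Irby: 2+6+1+5 = 14
Ulver → Arlen → Hale → Garth → Irby: 2+2+2+7 = 13
The minimum is $13 via Ulver → Arlen → Hale → Garth → Irby.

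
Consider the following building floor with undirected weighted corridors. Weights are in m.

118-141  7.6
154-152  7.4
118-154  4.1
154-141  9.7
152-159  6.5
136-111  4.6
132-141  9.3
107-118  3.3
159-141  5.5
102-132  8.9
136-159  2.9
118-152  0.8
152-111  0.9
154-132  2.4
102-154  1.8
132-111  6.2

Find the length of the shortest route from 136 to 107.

9.6 m

Shortest distances from 136:
136: 0
159: 2.9  (via 136)
111: 4.6  (via 136)
152: 5.5  (via 111)
118: 6.3  (via 152)
141: 8.4  (via 159)
107: 9.6  (via 118)
Shortest route: 136 → 111 → 152 → 118 → 107 = 9.6 m.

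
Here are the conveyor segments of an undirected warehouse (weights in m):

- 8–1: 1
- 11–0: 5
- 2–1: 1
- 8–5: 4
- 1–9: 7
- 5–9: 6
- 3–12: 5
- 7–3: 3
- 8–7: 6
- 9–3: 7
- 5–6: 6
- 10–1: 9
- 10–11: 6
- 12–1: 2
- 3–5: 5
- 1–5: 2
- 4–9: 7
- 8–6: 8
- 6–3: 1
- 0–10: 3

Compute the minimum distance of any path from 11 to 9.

Shortest distances from 11:
11: 0
0: 5  (via 11)
10: 6  (via 11)
1: 15  (via 10)
2: 16  (via 1)
8: 16  (via 1)
5: 17  (via 1)
12: 17  (via 1)
3: 22  (via 5)
7: 22  (via 8)
9: 22  (via 1)
Shortest route: 11–10–1–9 = 22 m.

22 m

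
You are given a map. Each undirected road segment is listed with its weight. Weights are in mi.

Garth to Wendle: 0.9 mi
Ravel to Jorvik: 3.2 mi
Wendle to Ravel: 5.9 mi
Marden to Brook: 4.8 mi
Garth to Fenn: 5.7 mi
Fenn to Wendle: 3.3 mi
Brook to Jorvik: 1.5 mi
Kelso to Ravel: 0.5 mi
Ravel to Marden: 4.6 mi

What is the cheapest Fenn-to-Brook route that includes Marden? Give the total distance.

18.6 mi

Best Fenn to Marden: Fenn–Wendle–Ravel–Marden costing 13.8
Shortest Marden→Brook: Marden–Brook = 4.8
Total via Marden: 13.8 + 4.8 = 18.6 mi.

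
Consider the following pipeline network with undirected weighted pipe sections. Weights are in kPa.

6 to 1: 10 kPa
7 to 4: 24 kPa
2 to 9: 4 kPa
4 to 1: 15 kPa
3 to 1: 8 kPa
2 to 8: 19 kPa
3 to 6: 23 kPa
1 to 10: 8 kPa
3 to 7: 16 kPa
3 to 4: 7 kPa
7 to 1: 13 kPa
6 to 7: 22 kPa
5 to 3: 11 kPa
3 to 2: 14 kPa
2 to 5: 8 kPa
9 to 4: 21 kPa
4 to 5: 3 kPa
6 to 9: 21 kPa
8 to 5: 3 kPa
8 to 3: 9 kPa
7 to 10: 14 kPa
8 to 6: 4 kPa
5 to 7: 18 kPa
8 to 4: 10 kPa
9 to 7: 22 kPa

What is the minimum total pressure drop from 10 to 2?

Running Dijkstra from 10:
10: 0
1: 8  (via 10)
7: 14  (via 10)
3: 16  (via 1)
6: 18  (via 1)
8: 22  (via 6)
4: 23  (via 1)
5: 25  (via 8)
2: 30  (via 3)
Shortest route: 10 → 1 → 3 → 2 = 30 kPa.

30 kPa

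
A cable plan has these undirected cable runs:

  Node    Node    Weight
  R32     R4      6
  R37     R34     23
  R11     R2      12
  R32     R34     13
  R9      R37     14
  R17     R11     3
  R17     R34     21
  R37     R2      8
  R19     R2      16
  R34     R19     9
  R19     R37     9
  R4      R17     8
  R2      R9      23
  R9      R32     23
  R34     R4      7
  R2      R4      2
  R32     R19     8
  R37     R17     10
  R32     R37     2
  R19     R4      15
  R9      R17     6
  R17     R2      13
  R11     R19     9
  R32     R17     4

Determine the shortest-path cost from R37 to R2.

8

Compare a few routes:
R37 → R32 → R4 → R2: 2+6+2 = 10
R37 → R32 → R17 → R4 → R2: 2+4+8+2 = 16
R37 → R2: 8 = 8
R37 → R32 → R17 → R2: 2+4+13 = 19
The minimum is 8 via R37 → R2.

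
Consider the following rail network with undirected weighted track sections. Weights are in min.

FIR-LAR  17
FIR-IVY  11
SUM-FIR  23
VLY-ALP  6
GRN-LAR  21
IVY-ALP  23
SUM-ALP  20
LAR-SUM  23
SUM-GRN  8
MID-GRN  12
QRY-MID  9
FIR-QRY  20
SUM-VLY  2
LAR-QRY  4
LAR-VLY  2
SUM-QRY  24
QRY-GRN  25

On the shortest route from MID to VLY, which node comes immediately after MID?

Enumerating some paths:
MID–QRY–LAR–VLY: 9+4+2 = 15
MID–GRN–SUM–VLY: 12+8+2 = 22
MID–QRY–SUM–VLY: 9+24+2 = 35
Cheapest is MID–QRY–LAR–VLY at 15 min.
So from MID the first move is to QRY.

QRY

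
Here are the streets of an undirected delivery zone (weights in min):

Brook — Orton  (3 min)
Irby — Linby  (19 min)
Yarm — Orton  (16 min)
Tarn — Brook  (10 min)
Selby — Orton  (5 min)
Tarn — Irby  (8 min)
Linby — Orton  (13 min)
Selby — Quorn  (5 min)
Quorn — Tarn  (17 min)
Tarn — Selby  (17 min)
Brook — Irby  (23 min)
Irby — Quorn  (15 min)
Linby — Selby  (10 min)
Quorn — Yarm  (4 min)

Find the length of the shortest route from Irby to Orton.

21 min

Shortest distances from Irby:
Irby: 0
Tarn: 8  (via Irby)
Quorn: 15  (via Irby)
Brook: 18  (via Tarn)
Linby: 19  (via Irby)
Yarm: 19  (via Quorn)
Selby: 20  (via Quorn)
Orton: 21  (via Brook)
Shortest route: Irby–Tarn–Brook–Orton = 21 min.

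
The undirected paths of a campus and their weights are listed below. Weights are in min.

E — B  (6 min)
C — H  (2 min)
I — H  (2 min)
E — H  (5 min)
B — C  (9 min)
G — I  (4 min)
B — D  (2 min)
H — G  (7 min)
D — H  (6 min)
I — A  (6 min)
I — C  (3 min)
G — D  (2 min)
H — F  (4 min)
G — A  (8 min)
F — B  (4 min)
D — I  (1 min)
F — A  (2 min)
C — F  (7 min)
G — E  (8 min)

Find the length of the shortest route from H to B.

Settle nodes by increasing distance from H:
H: 0
C: 2  (via H)
I: 2  (via H)
D: 3  (via I)
F: 4  (via H)
B: 5  (via D)
Shortest route: H → I → D → B = 5 min.

5 min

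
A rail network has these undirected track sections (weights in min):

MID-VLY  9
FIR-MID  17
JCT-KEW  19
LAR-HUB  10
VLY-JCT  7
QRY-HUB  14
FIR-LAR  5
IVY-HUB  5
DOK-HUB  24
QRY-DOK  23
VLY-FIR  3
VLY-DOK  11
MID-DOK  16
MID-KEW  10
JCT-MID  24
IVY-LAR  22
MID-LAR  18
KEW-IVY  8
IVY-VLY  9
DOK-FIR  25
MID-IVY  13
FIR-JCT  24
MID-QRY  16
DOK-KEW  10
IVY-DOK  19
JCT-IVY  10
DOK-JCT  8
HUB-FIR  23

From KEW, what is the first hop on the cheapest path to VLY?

Compare a few routes:
KEW → DOK → VLY: 10+11 = 21
KEW → MID → VLY: 10+9 = 19
KEW → IVY → VLY: 8+9 = 17
KEW → DOK → JCT → VLY: 10+8+7 = 25
The minimum is 17 min via KEW → IVY → VLY.
So from KEW the first move is to IVY.

IVY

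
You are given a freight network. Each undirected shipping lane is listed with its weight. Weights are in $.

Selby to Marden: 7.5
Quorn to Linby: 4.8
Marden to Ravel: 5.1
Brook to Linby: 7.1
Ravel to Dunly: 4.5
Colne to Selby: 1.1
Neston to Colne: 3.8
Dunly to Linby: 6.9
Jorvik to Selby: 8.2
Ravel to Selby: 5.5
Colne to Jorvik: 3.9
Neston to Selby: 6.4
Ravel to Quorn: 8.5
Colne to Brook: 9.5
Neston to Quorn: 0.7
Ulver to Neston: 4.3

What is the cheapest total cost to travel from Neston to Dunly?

$12.4

Candidate routes:
Neston → Quorn → Linby → Dunly: 0.7+4.8+6.9 = 12.4
Neston → Quorn → Ravel → Dunly: 0.7+8.5+4.5 = 13.7
Neston → Colne → Selby → Ravel → Dunly: 3.8+1.1+5.5+4.5 = 14.9
The minimum is $12.4 via Neston → Quorn → Linby → Dunly.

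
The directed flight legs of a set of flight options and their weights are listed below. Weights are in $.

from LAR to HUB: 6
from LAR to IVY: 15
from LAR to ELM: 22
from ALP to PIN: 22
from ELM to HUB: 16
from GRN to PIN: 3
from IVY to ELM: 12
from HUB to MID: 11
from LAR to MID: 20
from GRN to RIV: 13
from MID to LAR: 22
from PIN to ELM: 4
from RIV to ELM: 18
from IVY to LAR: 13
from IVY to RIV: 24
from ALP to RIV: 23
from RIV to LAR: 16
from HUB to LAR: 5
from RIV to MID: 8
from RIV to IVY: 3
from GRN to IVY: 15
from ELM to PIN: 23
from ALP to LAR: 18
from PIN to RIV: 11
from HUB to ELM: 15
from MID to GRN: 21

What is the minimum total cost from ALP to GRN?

$52

Compare a few routes:
ALP - LAR - MID - GRN: 18+20+21 = 59
ALP - RIV - MID - GRN: 23+8+21 = 52
ALP - LAR - HUB - MID - GRN: 18+6+11+21 = 56
Cheapest is ALP - RIV - MID - GRN at $52.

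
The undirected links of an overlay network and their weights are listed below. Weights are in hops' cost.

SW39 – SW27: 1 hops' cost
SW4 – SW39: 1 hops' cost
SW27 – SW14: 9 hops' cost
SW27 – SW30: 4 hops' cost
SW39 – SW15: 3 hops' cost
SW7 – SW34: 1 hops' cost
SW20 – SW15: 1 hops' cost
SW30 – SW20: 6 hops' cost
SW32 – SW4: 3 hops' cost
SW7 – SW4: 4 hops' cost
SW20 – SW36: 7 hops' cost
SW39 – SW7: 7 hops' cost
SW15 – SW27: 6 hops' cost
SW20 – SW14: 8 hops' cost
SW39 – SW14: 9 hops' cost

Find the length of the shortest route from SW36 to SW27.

Running Dijkstra from SW36:
SW36: 0
SW20: 7  (via SW36)
SW15: 8  (via SW20)
SW39: 11  (via SW15)
SW4: 12  (via SW39)
SW27: 12  (via SW39)
Shortest route: SW36–SW20–SW15–SW39–SW27 = 12 hops' cost.

12 hops' cost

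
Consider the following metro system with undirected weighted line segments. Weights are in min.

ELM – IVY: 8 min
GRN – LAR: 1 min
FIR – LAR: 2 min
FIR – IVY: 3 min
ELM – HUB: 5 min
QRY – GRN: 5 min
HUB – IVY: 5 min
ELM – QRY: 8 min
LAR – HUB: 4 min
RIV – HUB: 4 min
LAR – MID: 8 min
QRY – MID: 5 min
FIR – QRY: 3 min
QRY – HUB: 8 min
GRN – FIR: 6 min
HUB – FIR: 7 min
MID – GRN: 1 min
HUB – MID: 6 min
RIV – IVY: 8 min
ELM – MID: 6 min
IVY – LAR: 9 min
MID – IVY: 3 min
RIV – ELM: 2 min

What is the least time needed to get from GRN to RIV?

9 min

Enumerating some paths:
GRN → MID → HUB → RIV: 1+6+4 = 11
GRN → LAR → HUB → RIV: 1+4+4 = 9
GRN → LAR → HUB → ELM → RIV: 1+4+5+2 = 12
Cheapest is GRN → LAR → HUB → RIV at 9 min.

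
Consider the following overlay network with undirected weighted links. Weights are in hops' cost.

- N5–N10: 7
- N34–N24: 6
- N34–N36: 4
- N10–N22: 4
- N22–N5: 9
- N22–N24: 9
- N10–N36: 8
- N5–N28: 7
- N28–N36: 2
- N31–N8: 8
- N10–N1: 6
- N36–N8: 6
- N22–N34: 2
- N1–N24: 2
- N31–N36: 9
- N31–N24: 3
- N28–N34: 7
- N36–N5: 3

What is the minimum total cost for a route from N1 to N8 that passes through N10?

20 hops' cost

Best N1 to N10: N1–N10 costing 6
Best N10 to N8: N10–N36–N8 costing 14
Total via N10: 6 + 14 = 20 hops' cost.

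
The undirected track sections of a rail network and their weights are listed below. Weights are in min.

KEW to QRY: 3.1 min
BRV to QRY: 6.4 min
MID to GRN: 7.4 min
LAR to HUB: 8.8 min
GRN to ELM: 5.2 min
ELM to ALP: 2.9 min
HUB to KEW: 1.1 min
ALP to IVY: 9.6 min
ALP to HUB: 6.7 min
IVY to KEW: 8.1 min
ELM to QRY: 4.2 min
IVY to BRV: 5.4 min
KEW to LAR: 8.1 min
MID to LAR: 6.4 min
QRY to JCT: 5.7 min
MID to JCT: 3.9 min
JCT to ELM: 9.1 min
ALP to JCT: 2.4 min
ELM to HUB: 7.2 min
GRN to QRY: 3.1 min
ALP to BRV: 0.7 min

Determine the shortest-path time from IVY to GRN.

14.2 min

Enumerating some paths:
IVY–BRV–ALP–ELM–GRN: 5.4+0.7+2.9+5.2 = 14.2
IVY–KEW–QRY–GRN: 8.1+3.1+3.1 = 14.3
The minimum is 14.2 min via IVY–BRV–ALP–ELM–GRN.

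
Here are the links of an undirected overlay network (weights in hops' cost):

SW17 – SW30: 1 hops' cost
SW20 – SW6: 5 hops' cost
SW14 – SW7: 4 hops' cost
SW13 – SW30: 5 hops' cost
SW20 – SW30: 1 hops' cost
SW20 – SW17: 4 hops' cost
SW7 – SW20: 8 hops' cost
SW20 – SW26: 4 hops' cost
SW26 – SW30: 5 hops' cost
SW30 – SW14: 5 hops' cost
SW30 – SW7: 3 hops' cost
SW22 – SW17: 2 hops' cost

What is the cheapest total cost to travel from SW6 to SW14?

Shortest distances from SW6:
SW6: 0
SW20: 5  (via SW6)
SW30: 6  (via SW20)
SW17: 7  (via SW30)
SW26: 9  (via SW20)
SW7: 9  (via SW30)
SW22: 9  (via SW17)
SW14: 11  (via SW30)
Shortest route: SW6 → SW20 → SW30 → SW14 = 11 hops' cost.

11 hops' cost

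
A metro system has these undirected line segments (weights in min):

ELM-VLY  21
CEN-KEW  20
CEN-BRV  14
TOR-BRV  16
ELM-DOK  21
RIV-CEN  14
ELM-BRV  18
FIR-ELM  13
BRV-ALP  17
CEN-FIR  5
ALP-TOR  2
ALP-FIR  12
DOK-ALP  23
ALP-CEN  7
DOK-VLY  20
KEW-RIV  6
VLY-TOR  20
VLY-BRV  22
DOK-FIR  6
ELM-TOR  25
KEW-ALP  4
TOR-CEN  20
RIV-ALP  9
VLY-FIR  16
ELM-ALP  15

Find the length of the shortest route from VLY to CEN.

Candidate routes:
VLY–DOK–FIR–CEN: 20+6+5 = 31
VLY–FIR–ALP–CEN: 16+12+7 = 35
VLY–FIR–CEN: 16+5 = 21
VLY–TOR–ALP–CEN: 20+2+7 = 29
The minimum is 21 min via VLY–FIR–CEN.

21 min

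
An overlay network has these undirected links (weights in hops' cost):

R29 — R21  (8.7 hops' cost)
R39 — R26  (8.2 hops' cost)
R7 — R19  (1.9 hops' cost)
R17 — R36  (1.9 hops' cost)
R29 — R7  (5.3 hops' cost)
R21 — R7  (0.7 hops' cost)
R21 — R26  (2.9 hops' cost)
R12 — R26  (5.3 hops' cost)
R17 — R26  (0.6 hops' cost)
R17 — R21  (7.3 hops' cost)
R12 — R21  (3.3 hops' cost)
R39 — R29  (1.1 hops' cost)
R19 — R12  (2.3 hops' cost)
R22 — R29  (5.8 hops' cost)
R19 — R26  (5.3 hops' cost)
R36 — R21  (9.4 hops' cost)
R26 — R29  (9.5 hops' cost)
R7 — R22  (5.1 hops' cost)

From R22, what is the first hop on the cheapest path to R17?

Compare a few routes:
R22 → R7 → R21 → R17: 5.1+0.7+7.3 = 13.1
R22 → R7 → R21 → R12 → R26 → R17: 5.1+0.7+3.3+5.3+0.6 = 15
R22 → R7 → R19 → R26 → R17: 5.1+1.9+5.3+0.6 = 12.9
R22 → R7 → R21 → R26 → R17: 5.1+0.7+2.9+0.6 = 9.3
Cheapest is R22 → R7 → R21 → R26 → R17 at 9.3 hops' cost.
So from R22 the first move is to R7.

R7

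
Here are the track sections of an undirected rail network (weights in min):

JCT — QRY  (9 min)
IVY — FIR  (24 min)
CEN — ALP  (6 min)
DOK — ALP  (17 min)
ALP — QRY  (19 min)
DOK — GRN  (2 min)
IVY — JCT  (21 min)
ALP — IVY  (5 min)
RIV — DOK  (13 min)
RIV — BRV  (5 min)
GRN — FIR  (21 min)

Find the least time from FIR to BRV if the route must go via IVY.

64 min

Best FIR to IVY: FIR → IVY costing 24
Best IVY to BRV: IVY → ALP → DOK → RIV → BRV costing 40
Total via IVY: 24 + 40 = 64 min.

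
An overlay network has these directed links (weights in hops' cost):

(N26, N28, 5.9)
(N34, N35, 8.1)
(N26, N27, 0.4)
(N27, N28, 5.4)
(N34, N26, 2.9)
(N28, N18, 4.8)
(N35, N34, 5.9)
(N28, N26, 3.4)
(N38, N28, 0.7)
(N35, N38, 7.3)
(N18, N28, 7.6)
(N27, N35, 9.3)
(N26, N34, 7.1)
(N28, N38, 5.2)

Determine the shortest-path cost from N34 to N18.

Running Dijkstra from N34:
N34: 0
N26: 2.9  (via N34)
N27: 3.3  (via N26)
N35: 8.1  (via N34)
N28: 8.7  (via N27)
N18: 13.5  (via N28)
Shortest route: N34–N26–N27–N28–N18 = 13.5 hops' cost.

13.5 hops' cost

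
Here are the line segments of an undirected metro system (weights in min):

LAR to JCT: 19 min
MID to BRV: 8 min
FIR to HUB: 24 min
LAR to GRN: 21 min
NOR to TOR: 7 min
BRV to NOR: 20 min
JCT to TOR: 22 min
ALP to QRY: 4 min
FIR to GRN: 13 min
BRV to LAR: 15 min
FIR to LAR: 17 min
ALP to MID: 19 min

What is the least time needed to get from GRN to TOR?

62 min

Settle nodes by increasing distance from GRN:
GRN: 0
FIR: 13  (via GRN)
LAR: 21  (via GRN)
BRV: 36  (via LAR)
HUB: 37  (via FIR)
JCT: 40  (via LAR)
MID: 44  (via BRV)
NOR: 56  (via BRV)
TOR: 62  (via JCT)
Shortest route: GRN → LAR → JCT → TOR = 62 min.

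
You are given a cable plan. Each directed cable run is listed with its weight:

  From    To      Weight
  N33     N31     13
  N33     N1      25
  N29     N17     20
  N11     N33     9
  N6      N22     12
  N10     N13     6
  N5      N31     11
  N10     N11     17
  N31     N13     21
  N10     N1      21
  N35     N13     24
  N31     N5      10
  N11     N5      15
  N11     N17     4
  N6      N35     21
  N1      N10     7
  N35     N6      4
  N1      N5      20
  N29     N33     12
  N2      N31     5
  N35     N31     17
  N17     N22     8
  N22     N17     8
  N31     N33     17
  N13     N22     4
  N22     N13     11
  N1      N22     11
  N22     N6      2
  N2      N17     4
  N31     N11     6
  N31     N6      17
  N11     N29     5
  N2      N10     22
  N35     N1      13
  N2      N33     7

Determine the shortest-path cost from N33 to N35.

51

Candidate routes:
N33 - N31 - N6 - N35: 13+17+21 = 51
N33 - N1 - N22 - N6 - N35: 25+11+2+21 = 59
N33 - N31 - N13 - N22 - N6 - N35: 13+21+4+2+21 = 61
N33 - N31 - N11 - N17 - N22 - N6 - N35: 13+6+4+8+2+21 = 54
The minimum is 51 via N33 - N31 - N6 - N35.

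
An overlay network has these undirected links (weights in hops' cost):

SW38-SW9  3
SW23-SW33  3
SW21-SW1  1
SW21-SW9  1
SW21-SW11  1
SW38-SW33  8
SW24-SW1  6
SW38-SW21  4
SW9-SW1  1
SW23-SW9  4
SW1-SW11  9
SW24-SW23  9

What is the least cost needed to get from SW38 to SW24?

10 hops' cost

Enumerating some paths:
SW38–SW21–SW1–SW24: 4+1+6 = 11
SW38–SW9–SW1–SW24: 3+1+6 = 10
SW38–SW9–SW21–SW1–SW24: 3+1+1+6 = 11
Cheapest is SW38–SW9–SW1–SW24 at 10 hops' cost.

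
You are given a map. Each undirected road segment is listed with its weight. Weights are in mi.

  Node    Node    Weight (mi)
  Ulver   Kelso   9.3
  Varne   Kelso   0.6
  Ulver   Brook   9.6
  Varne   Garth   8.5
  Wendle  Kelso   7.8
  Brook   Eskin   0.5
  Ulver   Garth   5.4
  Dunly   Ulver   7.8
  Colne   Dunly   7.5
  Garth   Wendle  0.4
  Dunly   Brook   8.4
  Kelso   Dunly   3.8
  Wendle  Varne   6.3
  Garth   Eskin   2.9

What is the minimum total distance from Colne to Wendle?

18.2 mi

Compare a few routes:
Colne - Dunly - Kelso - Varne - Wendle: 7.5+3.8+0.6+6.3 = 18.2
Colne - Dunly - Kelso - Wendle: 7.5+3.8+7.8 = 19.1
The minimum is 18.2 mi via Colne - Dunly - Kelso - Varne - Wendle.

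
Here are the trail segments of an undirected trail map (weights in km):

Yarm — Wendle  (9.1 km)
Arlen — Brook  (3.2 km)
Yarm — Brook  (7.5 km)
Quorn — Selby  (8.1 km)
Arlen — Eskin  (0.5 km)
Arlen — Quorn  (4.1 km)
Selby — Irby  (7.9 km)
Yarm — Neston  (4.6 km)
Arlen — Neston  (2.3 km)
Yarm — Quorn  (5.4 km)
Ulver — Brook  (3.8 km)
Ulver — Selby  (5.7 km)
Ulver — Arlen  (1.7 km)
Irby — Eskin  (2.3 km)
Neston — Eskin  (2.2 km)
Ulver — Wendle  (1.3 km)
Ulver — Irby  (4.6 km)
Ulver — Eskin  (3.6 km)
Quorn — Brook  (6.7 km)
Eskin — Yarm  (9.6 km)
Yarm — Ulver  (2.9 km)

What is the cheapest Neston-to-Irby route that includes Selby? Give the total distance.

17.6 km

Shortest Neston→Selby: Neston–Arlen–Ulver–Selby = 9.7
Best Selby to Irby: Selby–Irby costing 7.9
Total via Selby: 9.7 + 7.9 = 17.6 km.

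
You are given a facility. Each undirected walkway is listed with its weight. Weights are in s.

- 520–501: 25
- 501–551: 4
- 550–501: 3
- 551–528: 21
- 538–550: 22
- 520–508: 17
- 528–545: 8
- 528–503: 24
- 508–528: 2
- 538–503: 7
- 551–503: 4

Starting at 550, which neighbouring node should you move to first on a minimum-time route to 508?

501

Enumerating some paths:
550–501–551–528–508: 3+4+21+2 = 30
550–501–551–503–528–508: 3+4+4+24+2 = 37
550–501–520–508: 3+25+17 = 45
550–538–503–528–508: 22+7+24+2 = 55
The minimum is 30 s via 550–501–551–528–508.
So from 550 the first move is to 501.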